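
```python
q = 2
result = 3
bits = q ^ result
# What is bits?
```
Trace:
  q=2
  q=2, result=3
  q=2, result=3, bits=1

Final answer: 1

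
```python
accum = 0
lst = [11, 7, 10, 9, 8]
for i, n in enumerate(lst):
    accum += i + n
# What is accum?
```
Trace:
  accum=0
  accum=11, i=0, n=11
  accum=19, i=1, n=7
  accum=31, i=2, n=10
  accum=43, i=3, n=9
  accum=55, i=4, n=8

Final answer: 55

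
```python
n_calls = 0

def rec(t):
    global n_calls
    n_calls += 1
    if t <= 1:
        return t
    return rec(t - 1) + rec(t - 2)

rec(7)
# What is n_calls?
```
Call trace (a repeated sub-call is expanded the first time; later identical calls just restate its return value):
rec(t=7)
  rec(t=6)
    rec(t=5)
      rec(t=4)
        rec(t=3)
          rec(t=2)
            rec(t=1)
            -> return 1
            rec(t=0)
            -> return 0
          -> return 1
          rec(t=1)
          -> return 1
        -> return 2
        rec(t=2) -> return 1  (same call as traced above)
      -> return 3
      rec(t=3) -> return 2  (same call as traced above)
    -> return 5
    rec(t=4) -> return 3  (same call as traced above)
  -> return 8
  rec(t=5) -> return 5  (same call as traced above)
-> return 13

n_calls is incremented once per call, so count the calls in each subtree. Let C(t) = number of calls made by rec(t).
C(0) = C(1) = 1 (base case, no recursion); C(t) = 1 + C(t - 1) + C(t - 2) otherwise.
C(2) = 1 + C(1) + C(0) = 1 + 1 + 1 = 3
C(3) = 1 + C(2) + C(1) = 1 + 3 + 1 = 5
C(4) = 1 + C(3) + C(2) = 1 + 5 + 3 = 9
C(5) = 1 + C(4) + C(3) = 1 + 9 + 5 = 15
C(6) = 1 + C(5) + C(4) = 1 + 15 + 9 = 25
C(7) = 1 + C(6) + C(5) = 1 + 25 + 15 = 41
n_calls = C(7) = 41

Final answer: 41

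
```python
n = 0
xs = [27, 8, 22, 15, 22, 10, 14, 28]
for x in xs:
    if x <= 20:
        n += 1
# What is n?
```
Trace:
  n=0
  n=0, x=27
  n=1, x=8
  n=1, x=22
  n=2, x=15
  n=2, x=22
  n=3, x=10
  n=4, x=14
  n=4, x=28

Final answer: 4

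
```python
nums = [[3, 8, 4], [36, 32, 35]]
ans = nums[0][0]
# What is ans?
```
Trace:
  nums=[[3, 8, 4], [36, 32, 35]]
  nums=[[3, 8, 4], [36, 32, 35]], ans=3

Final answer: 3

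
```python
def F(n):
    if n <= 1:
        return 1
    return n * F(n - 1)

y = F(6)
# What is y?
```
Call trace:
F(n=6)
  F(n=5)
    F(n=4)
      F(n=3)
        F(n=2)
          F(n=1)
          -> return 1
        -> return 2
      -> return 6
    -> return 24
  -> return 120
-> return 720

Final answer: 720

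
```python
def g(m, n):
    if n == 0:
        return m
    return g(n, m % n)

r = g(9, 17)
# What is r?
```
Call trace:
g(m=9, n=17)
  g(m=17, n=9)
    g(m=9, n=8)
      g(m=8, n=1)
        g(m=1, n=0)
        -> return 1
      -> return 1
    -> return 1
  -> return 1
-> return 1

Final answer: 1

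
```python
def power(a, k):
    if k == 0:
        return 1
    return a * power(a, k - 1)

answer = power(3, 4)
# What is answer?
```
Call trace:
power(a=3, k=4)
  power(a=3, k=3)
    power(a=3, k=2)
      power(a=3, k=1)
        power(a=3, k=0)
        -> return 1
      -> return 3
    -> return 9
  -> return 27
-> return 81

Final answer: 81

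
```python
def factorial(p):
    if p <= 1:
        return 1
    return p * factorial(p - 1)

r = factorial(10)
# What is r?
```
Call trace:
factorial(p=10)
  factorial(p=9)
    factorial(p=8)
      factorial(p=7)
        factorial(p=6)
          factorial(p=5)
            factorial(p=4)
              factorial(p=3)
                factorial(p=2)
                  factorial(p=1)
                  -> return 1
                -> return 2
              -> return 6
            -> return 24
          -> return 120
        -> return 720
      -> return 5040
    -> return 40320
  -> return 362880
-> return 3628800

Final answer: 3628800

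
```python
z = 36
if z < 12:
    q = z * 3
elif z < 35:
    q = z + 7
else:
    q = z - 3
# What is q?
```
Trace:
  z=36
  z=36, q=33

Final answer: 33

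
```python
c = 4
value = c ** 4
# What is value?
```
Trace:
  c=4
  c=4, value=256

Final answer: 256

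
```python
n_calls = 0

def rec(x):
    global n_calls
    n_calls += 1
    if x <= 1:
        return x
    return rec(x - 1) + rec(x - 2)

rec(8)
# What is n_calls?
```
Call trace (a repeated sub-call is expanded the first time; later identical calls just restate its return value):
rec(x=8)
  rec(x=7)
    rec(x=6)
      rec(x=5)
        rec(x=4)
          rec(x=3)
            rec(x=2)
              rec(x=1)
              -> return 1
              rec(x=0)
              -> return 0
            -> return 1
            rec(x=1)
            -> return 1
          -> return 2
          rec(x=2) -> return 1  (same call as traced above)
        -> return 3
        rec(x=3) -> return 2  (same call as traced above)
      -> return 5
      rec(x=4) -> return 3  (same call as traced above)
    -> return 8
    rec(x=5) -> return 5  (same call as traced above)
  -> return 13
  rec(x=6) -> return 8  (same call as traced above)
-> return 21

n_calls is incremented once per call, so count the calls in each subtree. Let C(x) = number of calls made by rec(x).
C(0) = C(1) = 1 (base case, no recursion); C(x) = 1 + C(x - 1) + C(x - 2) otherwise.
C(2) = 1 + C(1) + C(0) = 1 + 1 + 1 = 3
C(3) = 1 + C(2) + C(1) = 1 + 3 + 1 = 5
C(4) = 1 + C(3) + C(2) = 1 + 5 + 3 = 9
C(5) = 1 + C(4) + C(3) = 1 + 9 + 5 = 15
C(6) = 1 + C(5) + C(4) = 1 + 15 + 9 = 25
C(7) = 1 + C(6) + C(5) = 1 + 25 + 15 = 41
C(8) = 1 + C(7) + C(6) = 1 + 41 + 25 = 67
n_calls = C(8) = 67

Final answer: 67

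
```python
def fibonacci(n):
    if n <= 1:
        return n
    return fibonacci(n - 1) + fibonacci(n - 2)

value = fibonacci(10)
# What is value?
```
Call trace (a repeated sub-call is expanded the first time; later identical calls just restate its return value):
fibonacci(n=10)
  fibonacci(n=9)
    fibonacci(n=8)
      fibonacci(n=7)
        fibonacci(n=6)
          fibonacci(n=5)
            fibonacci(n=4)
              fibonacci(n=3)
                fibonacci(n=2)
                  fibonacci(n=1)
                  -> return 1
                  fibonacci(n=0)
                  -> return 0
                -> return 1
                fibonacci(n=1)
                -> return 1
              -> return 2
              fibonacci(n=2) -> return 1  (same call as traced above)
            -> return 3
            fibonacci(n=3) -> return 2  (same call as traced above)
          -> return 5
          fibonacci(n=4) -> return 3  (same call as traced above)
        -> return 8
        fibonacci(n=5) -> return 5  (same call as traced above)
      -> return 13
      fibonacci(n=6) -> return 8  (same call as traced above)
    -> return 21
    fibonacci(n=7) -> return 13  (same call as traced above)
  -> return 34
  fibonacci(n=8) -> return 21  (same call as traced above)
-> return 55

Final answer: 55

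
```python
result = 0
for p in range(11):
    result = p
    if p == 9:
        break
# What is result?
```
Trace:
  result=0
  result=0, p=0
  result=1, p=1
  result=2, p=2
  result=3, p=3
  result=4, p=4
  result=5, p=5
  result=6, p=6
  result=7, p=7
  result=8, p=8
  result=9, p=9

Final answer: 9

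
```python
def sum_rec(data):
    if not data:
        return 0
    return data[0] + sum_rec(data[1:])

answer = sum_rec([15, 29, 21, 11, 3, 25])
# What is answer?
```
Call trace:
sum_rec(data=[15, 29, 21, 11, 3, 25])
  sum_rec(data=[29, 21, 11, 3, 25])
    sum_rec(data=[21, 11, 3, 25])
      sum_rec(data=[11, 3, 25])
        sum_rec(data=[3, 25])
          sum_rec(data=[25])
            sum_rec(data=[])
            -> return 0
          -> return 25
        -> return 28
      -> return 39
    -> return 60
  -> return 89
-> return 104

Final answer: 104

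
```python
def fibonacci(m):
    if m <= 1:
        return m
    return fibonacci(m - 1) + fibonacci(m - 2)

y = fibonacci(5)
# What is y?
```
Call trace (a repeated sub-call is expanded the first time; later identical calls just restate its return value):
fibonacci(m=5)
  fibonacci(m=4)
    fibonacci(m=3)
      fibonacci(m=2)
        fibonacci(m=1)
        -> return 1
        fibonacci(m=0)
        -> return 0
      -> return 1
      fibonacci(m=1)
      -> return 1
    -> return 2
    fibonacci(m=2) -> return 1  (same call as traced above)
  -> return 3
  fibonacci(m=3) -> return 2  (same call as traced above)
-> return 5

Final answer: 5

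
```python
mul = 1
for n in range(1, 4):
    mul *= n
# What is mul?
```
Trace:
  mul=1
  mul=1, n=1
  mul=2, n=2
  mul=6, n=3

Final answer: 6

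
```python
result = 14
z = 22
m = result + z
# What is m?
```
Trace:
  result=14
  result=14, z=22
  result=14, z=22, m=36

Final answer: 36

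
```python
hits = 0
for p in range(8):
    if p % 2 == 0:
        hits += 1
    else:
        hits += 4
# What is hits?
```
Trace:
  hits=0
  hits=1, p=0
  hits=5, p=1
  hits=6, p=2
  hits=10, p=3
  hits=11, p=4
  hits=15, p=5
  hits=16, p=6
  hits=20, p=7

Final answer: 20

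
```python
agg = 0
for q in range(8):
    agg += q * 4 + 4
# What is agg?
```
Trace:
  agg=0
  agg=4, q=0
  agg=12, q=1
  agg=24, q=2
  agg=40, q=3
  agg=60, q=4
  agg=84, q=5
  agg=112, q=6
  agg=144, q=7

Final answer: 144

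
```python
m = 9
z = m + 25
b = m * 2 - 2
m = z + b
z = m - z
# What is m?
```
Trace:
  m=9
  m=9, z=34
  m=9, z=34, b=16
  m=50, z=34, b=16
  m=50, z=16, b=16

Final answer: 50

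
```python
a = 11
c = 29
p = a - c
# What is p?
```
Trace:
  a=11
  a=11, c=29
  a=11, c=29, p=-18

Final answer: -18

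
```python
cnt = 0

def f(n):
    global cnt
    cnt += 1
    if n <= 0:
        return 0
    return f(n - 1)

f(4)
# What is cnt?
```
Call trace:
f(n=4)
  f(n=3)
    f(n=2)
      f(n=1)
        f(n=0)
        -> return 0
      -> return 0
    -> return 0
  -> return 0
-> return 0

cnt is incremented once per call. f is entered once for each n = 4, 3, 2, 1, 0 (the n <= 0 call returns without recursing), i.e. 4 + 1 calls.
cnt = 5

Final answer: 5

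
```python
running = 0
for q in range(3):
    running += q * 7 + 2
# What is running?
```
Trace:
  running=0
  running=2, q=0
  running=11, q=1
  running=27, q=2

Final answer: 27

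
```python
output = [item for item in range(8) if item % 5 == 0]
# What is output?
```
Trace:
  item=0
  item=1
  item=2
  item=3
  item=4
  item=5
  item=6
  item=7
  output=[0, 5]

Final answer: [0, 5]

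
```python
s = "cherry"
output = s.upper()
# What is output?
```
Trace:
  s='cherry'
  s='cherry', output='CHERRY'

Final answer: 'CHERRY'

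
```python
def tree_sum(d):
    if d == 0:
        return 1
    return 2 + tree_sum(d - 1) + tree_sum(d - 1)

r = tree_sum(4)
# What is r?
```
Call trace (a repeated sub-call is expanded the first time; later identical calls just restate its return value):
tree_sum(d=4)
  tree_sum(d=3)
    tree_sum(d=2)
      tree_sum(d=1)
        tree_sum(d=0)
        -> return 1
        tree_sum(d=0)
        -> return 1
      -> return 4
      tree_sum(d=1) -> return 4  (same call as traced above)
    -> return 10
    tree_sum(d=2) -> return 10  (same call as traced above)
  -> return 22
  tree_sum(d=3) -> return 22  (same call as traced above)
-> return 46

Final answer: 46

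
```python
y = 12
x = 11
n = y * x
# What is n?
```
Trace:
  y=12
  y=12, x=11
  y=12, x=11, n=132

Final answer: 132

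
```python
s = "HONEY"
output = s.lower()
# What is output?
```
Trace:
  s='HONEY'
  s='HONEY', output='honey'

Final answer: 'honey'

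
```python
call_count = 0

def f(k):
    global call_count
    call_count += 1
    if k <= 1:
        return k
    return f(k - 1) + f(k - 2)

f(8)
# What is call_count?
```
Call trace (a repeated sub-call is expanded the first time; later identical calls just restate its return value):
f(k=8)
  f(k=7)
    f(k=6)
      f(k=5)
        f(k=4)
          f(k=3)
            f(k=2)
              f(k=1)
              -> return 1
              f(k=0)
              -> return 0
            -> return 1
            f(k=1)
            -> return 1
          -> return 2
          f(k=2) -> return 1  (same call as traced above)
        -> return 3
        f(k=3) -> return 2  (same call as traced above)
      -> return 5
      f(k=4) -> return 3  (same call as traced above)
    -> return 8
    f(k=5) -> return 5  (same call as traced above)
  -> return 13
  f(k=6) -> return 8  (same call as traced above)
-> return 21

call_count is incremented once per call, so count the calls in each subtree. Let C(k) = number of calls made by f(k).
C(0) = C(1) = 1 (base case, no recursion); C(k) = 1 + C(k - 1) + C(k - 2) otherwise.
C(2) = 1 + C(1) + C(0) = 1 + 1 + 1 = 3
C(3) = 1 + C(2) + C(1) = 1 + 3 + 1 = 5
C(4) = 1 + C(3) + C(2) = 1 + 5 + 3 = 9
C(5) = 1 + C(4) + C(3) = 1 + 9 + 5 = 15
C(6) = 1 + C(5) + C(4) = 1 + 15 + 9 = 25
C(7) = 1 + C(6) + C(5) = 1 + 25 + 15 = 41
C(8) = 1 + C(7) + C(6) = 1 + 41 + 25 = 67
call_count = C(8) = 67

Final answer: 67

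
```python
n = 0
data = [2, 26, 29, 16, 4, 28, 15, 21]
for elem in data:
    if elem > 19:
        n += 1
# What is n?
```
Trace:
  n=0
  n=0, elem=2
  n=1, elem=26
  n=2, elem=29
  n=2, elem=16
  n=2, elem=4
  n=3, elem=28
  n=3, elem=15
  n=4, elem=21

Final answer: 4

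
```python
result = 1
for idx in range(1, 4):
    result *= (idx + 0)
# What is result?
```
Trace:
  result=1
  result=1, idx=1
  result=2, idx=2
  result=6, idx=3

Final answer: 6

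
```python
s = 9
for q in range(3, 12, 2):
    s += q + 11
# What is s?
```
Trace:
  s=9
  s=23, q=3
  s=39, q=5
  s=57, q=7
  s=77, q=9
  s=99, q=11

Final answer: 99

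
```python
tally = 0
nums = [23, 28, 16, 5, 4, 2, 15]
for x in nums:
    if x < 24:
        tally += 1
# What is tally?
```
Trace:
  tally=0
  tally=1, x=23
  tally=1, x=28
  tally=2, x=16
  tally=3, x=5
  tally=4, x=4
  tally=5, x=2
  tally=6, x=15

Final answer: 6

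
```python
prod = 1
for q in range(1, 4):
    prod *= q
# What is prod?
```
Trace:
  prod=1
  prod=1, q=1
  prod=2, q=2
  prod=6, q=3

Final answer: 6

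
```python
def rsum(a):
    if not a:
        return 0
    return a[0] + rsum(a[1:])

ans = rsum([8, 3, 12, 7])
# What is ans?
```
Call trace:
rsum(a=[8, 3, 12, 7])
  rsum(a=[3, 12, 7])
    rsum(a=[12, 7])
      rsum(a=[7])
        rsum(a=[])
        -> return 0
      -> return 7
    -> return 19
  -> return 22
-> return 30

Final answer: 30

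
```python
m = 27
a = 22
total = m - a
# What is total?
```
Trace:
  m=27
  m=27, a=22
  m=27, a=22, total=5

Final answer: 5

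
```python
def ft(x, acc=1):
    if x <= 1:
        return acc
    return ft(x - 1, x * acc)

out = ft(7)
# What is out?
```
Call trace:
ft(x=7, acc=1)
  ft(x=6, acc=7)
    ft(x=5, acc=42)
      ft(x=4, acc=210)
        ft(x=3, acc=840)
          ft(x=2, acc=2520)
            ft(x=1, acc=5040)
            -> return 5040
          -> return 5040
        -> return 5040
      -> return 5040
    -> return 5040
  -> return 5040
-> return 5040

Final answer: 5040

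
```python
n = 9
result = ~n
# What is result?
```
Trace:
  n=9
  n=9, result=-10

Final answer: -10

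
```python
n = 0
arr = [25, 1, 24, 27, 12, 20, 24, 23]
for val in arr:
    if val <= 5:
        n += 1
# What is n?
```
Trace:
  n=0
  n=0, val=25
  n=1, val=1
  n=1, val=24
  n=1, val=27
  n=1, val=12
  n=1, val=20
  n=1, val=24
  n=1, val=23

Final answer: 1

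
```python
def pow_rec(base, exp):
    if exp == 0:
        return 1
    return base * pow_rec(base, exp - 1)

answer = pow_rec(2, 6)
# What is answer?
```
Call trace:
pow_rec(base=2, exp=6)
  pow_rec(base=2, exp=5)
    pow_rec(base=2, exp=4)
      pow_rec(base=2, exp=3)
        pow_rec(base=2, exp=2)
          pow_rec(base=2, exp=1)
            pow_rec(base=2, exp=0)
            -> return 1
          -> return 2
        -> return 4
      -> return 8
    -> return 16
  -> return 32
-> return 64

Final answer: 64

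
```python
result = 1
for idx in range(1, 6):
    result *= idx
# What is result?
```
Trace:
  result=1
  result=1, idx=1
  result=2, idx=2
  result=6, idx=3
  result=24, idx=4
  result=120, idx=5

Final answer: 120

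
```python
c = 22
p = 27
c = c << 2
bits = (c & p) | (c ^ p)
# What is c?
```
Trace:
  c=22
  c=22, p=27
  c=88, p=27
  c=88, p=27, bits=91

Final answer: 88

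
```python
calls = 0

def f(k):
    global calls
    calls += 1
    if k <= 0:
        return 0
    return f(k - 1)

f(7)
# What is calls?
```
Call trace:
f(k=7)
  f(k=6)
    f(k=5)
      f(k=4)
        f(k=3)
          f(k=2)
            f(k=1)
              f(k=0)
              -> return 0
            -> return 0
          -> return 0
        -> return 0
      -> return 0
    -> return 0
  -> return 0
-> return 0

calls is incremented once per call. f is entered once for each k = 7, 6, 5, 4, 3, 2, 1, 0 (the k <= 0 call returns without recursing), i.e. 7 + 1 calls.
calls = 8

Final answer: 8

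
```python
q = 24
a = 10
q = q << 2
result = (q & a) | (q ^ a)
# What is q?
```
Trace:
  q=24
  q=24, a=10
  q=96, a=10
  q=96, a=10, result=106

Final answer: 96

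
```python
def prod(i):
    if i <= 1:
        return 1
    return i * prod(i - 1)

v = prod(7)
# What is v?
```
Call trace:
prod(i=7)
  prod(i=6)
    prod(i=5)
      prod(i=4)
        prod(i=3)
          prod(i=2)
            prod(i=1)
            -> return 1
          -> return 2
        -> return 6
      -> return 24
    -> return 120
  -> return 720
-> return 5040

Final answer: 5040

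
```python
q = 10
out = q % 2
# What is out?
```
Trace:
  q=10
  q=10, out=0

Final answer: 0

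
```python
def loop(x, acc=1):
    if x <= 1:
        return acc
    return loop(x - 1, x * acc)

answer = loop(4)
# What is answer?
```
Call trace:
loop(x=4, acc=1)
  loop(x=3, acc=4)
    loop(x=2, acc=12)
      loop(x=1, acc=24)
      -> return 24
    -> return 24
  -> return 24
-> return 24

Final answer: 24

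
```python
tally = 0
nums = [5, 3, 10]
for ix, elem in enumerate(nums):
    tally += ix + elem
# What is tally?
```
Trace:
  tally=0
  tally=5, ix=0, elem=5
  tally=9, ix=1, elem=3
  tally=21, ix=2, elem=10

Final answer: 21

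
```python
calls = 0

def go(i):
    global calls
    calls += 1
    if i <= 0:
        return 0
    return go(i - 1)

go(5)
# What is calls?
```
Call trace:
go(i=5)
  go(i=4)
    go(i=3)
      go(i=2)
        go(i=1)
          go(i=0)
          -> return 0
        -> return 0
      -> return 0
    -> return 0
  -> return 0
-> return 0

calls is incremented once per call. go is entered once for each i = 5, 4, 3, 2, 1, 0 (the i <= 0 call returns without recursing), i.e. 5 + 1 calls.
calls = 6

Final answer: 6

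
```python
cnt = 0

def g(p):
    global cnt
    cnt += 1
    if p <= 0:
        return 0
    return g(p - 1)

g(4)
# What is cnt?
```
Call trace:
g(p=4)
  g(p=3)
    g(p=2)
      g(p=1)
        g(p=0)
        -> return 0
      -> return 0
    -> return 0
  -> return 0
-> return 0

cnt is incremented once per call. g is entered once for each p = 4, 3, 2, 1, 0 (the p <= 0 call returns without recursing), i.e. 4 + 1 calls.
cnt = 5

Final answer: 5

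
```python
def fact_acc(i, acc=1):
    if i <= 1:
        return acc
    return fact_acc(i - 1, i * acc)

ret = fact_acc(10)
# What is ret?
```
Call trace:
fact_acc(i=10, acc=1)
  fact_acc(i=9, acc=10)
    fact_acc(i=8, acc=90)
      fact_acc(i=7, acc=720)
        fact_acc(i=6, acc=5040)
          fact_acc(i=5, acc=30240)
            fact_acc(i=4, acc=151200)
              fact_acc(i=3, acc=604800)
                fact_acc(i=2, acc=1814400)
                  fact_acc(i=1, acc=3628800)
                  -> return 3628800
                -> return 3628800
              -> return 3628800
            -> return 3628800
          -> return 3628800
        -> return 3628800
      -> return 3628800
    -> return 3628800
  -> return 3628800
-> return 3628800

Final answer: 3628800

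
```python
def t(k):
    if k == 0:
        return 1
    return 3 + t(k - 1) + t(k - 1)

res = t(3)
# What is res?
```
Call trace (a repeated sub-call is expanded the first time; later identical calls just restate its return value):
t(k=3)
  t(k=2)
    t(k=1)
      t(k=0)
      -> return 1
      t(k=0)
      -> return 1
    -> return 5
    t(k=1) -> return 5  (same call as traced above)
  -> return 13
  t(k=2) -> return 13  (same call as traced above)
-> return 29

Final answer: 29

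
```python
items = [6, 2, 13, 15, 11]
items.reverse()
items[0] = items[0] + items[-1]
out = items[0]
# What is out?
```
Trace:
  items=[6, 2, 13, 15, 11]
  items=[11, 15, 13, 2, 6]
  items=[17, 15, 13, 2, 6]
  items=[17, 15, 13, 2, 6], out=17

Final answer: 17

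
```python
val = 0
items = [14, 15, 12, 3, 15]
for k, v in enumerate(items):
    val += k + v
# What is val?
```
Trace:
  val=0
  val=14, k=0, v=14
  val=30, k=1, v=15
  val=44, k=2, v=12
  val=50, k=3, v=3
  val=69, k=4, v=15

Final answer: 69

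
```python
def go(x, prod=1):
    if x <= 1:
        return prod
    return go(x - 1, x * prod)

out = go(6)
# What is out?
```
Call trace:
go(x=6, prod=1)
  go(x=5, prod=6)
    go(x=4, prod=30)
      go(x=3, prod=120)
        go(x=2, prod=360)
          go(x=1, prod=720)
          -> return 720
        -> return 720
      -> return 720
    -> return 720
  -> return 720
-> return 720

Final answer: 720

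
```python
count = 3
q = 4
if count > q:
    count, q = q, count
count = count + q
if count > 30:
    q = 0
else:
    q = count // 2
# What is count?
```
Trace:
  count=3
  count=3, q=4
  count=3, q=4
  count=7, q=4
  count=7, q=3

Final answer: 7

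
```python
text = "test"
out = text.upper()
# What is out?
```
Trace:
  text='test'
  text='test', out='TEST'

Final answer: 'TEST'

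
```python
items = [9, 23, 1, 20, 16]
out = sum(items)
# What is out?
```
Trace:
  items=[9, 23, 1, 20, 16]
  items=[9, 23, 1, 20, 16], out=69

Final answer: 69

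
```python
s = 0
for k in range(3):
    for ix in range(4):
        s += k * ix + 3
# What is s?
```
Trace:
  s=0
  s=3, k=0, ix=0
  s=6, k=0, ix=1
  s=9, k=0, ix=2
  s=12, k=0, ix=3
  s=15, k=1, ix=0
  s=19, k=1, ix=1
  s=24, k=1, ix=2
  s=30, k=1, ix=3
  s=33, k=2, ix=0
  s=38, k=2, ix=1
  s=45, k=2, ix=2
  s=54, k=2, ix=3

Final answer: 54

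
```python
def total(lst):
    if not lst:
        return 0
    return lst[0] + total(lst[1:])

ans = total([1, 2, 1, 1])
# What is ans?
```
Call trace:
total(lst=[1, 2, 1, 1])
  total(lst=[2, 1, 1])
    total(lst=[1, 1])
      total(lst=[1])
        total(lst=[])
        -> return 0
      -> return 1
    -> return 2
  -> return 4
-> return 5

Final answer: 5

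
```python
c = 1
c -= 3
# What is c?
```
Trace:
  c=1
  c=-2

Final answer: -2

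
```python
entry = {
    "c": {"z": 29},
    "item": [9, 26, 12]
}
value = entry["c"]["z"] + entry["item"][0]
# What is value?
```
Trace:
  entry={'c': {'z': 29}, 'item': [9, 26, 12]}
  entry={'c': {'z': 29}, 'item': [9, 26, 12]}, value=38

Final answer: 38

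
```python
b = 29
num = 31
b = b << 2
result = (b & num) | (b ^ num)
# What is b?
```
Trace:
  b=29
  b=29, num=31
  b=116, num=31
  b=116, num=31, result=127

Final answer: 116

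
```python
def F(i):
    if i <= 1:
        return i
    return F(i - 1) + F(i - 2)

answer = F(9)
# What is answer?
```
Call trace (a repeated sub-call is expanded the first time; later identical calls just restate its return value):
F(i=9)
  F(i=8)
    F(i=7)
      F(i=6)
        F(i=5)
          F(i=4)
            F(i=3)
              F(i=2)
                F(i=1)
                -> return 1
                F(i=0)
                -> return 0
              -> return 1
              F(i=1)
              -> return 1
            -> return 2
            F(i=2) -> return 1  (same call as traced above)
          -> return 3
          F(i=3) -> return 2  (same call as traced above)
        -> return 5
        F(i=4) -> return 3  (same call as traced above)
      -> return 8
      F(i=5) -> return 5  (same call as traced above)
    -> return 13
    F(i=6) -> return 8  (same call as traced above)
  -> return 21
  F(i=7) -> return 13  (same call as traced above)
-> return 34

Final answer: 34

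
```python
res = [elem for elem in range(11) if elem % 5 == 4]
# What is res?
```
Trace:
  elem=0
  elem=1
  elem=2
  elem=3
  elem=4
  elem=5
  elem=6
  elem=7
  elem=8
  elem=9
  elem=10
  res=[4, 9]

Final answer: [4, 9]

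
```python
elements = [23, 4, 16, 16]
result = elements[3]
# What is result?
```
Trace:
  elements=[23, 4, 16, 16]
  elements=[23, 4, 16, 16], result=16

Final answer: 16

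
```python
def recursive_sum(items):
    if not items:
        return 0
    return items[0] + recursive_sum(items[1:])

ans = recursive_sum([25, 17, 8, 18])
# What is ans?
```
Call trace:
recursive_sum(items=[25, 17, 8, 18])
  recursive_sum(items=[17, 8, 18])
    recursive_sum(items=[8, 18])
      recursive_sum(items=[18])
        recursive_sum(items=[])
        -> return 0
      -> return 18
    -> return 26
  -> return 43
-> return 68

Final answer: 68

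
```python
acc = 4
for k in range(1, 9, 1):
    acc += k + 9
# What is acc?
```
Trace:
  acc=4
  acc=14, k=1
  acc=25, k=2
  acc=37, k=3
  acc=50, k=4
  acc=64, k=5
  acc=79, k=6
  acc=95, k=7
  acc=112, k=8

Final answer: 112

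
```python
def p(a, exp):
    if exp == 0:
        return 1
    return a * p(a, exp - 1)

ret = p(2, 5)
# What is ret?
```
Call trace:
p(a=2, exp=5)
  p(a=2, exp=4)
    p(a=2, exp=3)
      p(a=2, exp=2)
        p(a=2, exp=1)
          p(a=2, exp=0)
          -> return 1
        -> return 2
      -> return 4
    -> return 8
  -> return 16
-> return 32

Final answer: 32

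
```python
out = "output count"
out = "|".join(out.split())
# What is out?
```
Trace:
  out='output count'
  out='output|count'

Final answer: 'output|count'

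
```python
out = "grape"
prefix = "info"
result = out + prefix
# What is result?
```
Trace:
  out='grape'
  out='grape', prefix='info'
  out='grape', prefix='info', result='grapeinfo'

Final answer: 'grapeinfo'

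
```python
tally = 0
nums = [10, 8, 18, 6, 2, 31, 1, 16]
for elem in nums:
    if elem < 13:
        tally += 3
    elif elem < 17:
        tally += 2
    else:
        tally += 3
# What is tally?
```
Trace:
  tally=0
  tally=3, elem=10
  tally=6, elem=8
  tally=9, elem=18
  tally=12, elem=6
  tally=15, elem=2
  tally=18, elem=31
  tally=21, elem=1
  tally=23, elem=16

Final answer: 23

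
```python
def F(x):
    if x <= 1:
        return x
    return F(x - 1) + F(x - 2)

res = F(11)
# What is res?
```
Call trace (a repeated sub-call is expanded the first time; later identical calls just restate its return value):
F(x=11)
  F(x=10)
    F(x=9)
      F(x=8)
        F(x=7)
          F(x=6)
            F(x=5)
              F(x=4)
                F(x=3)
                  F(x=2)
                    F(x=1)
                    -> return 1
                    F(x=0)
                    -> return 0
                  -> return 1
                  F(x=1)
                  -> return 1
                -> return 2
                F(x=2) -> return 1  (same call as traced above)
              -> return 3
              F(x=3) -> return 2  (same call as traced above)
            -> return 5
            F(x=4) -> return 3  (same call as traced above)
          -> return 8
          F(x=5) -> return 5  (same call as traced above)
        -> return 13
        F(x=6) -> return 8  (same call as traced above)
      -> return 21
      F(x=7) -> return 13  (same call as traced above)
    -> return 34
    F(x=8) -> return 21  (same call as traced above)
  -> return 55
  F(x=9) -> return 34  (same call as traced above)
-> return 89

Final answer: 89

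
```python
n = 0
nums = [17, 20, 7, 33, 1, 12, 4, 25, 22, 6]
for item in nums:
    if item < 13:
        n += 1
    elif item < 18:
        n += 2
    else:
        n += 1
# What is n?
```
Trace:
  n=0
  n=2, item=17
  n=3, item=20
  n=4, item=7
  n=5, item=33
  n=6, item=1
  n=7, item=12
  n=8, item=4
  n=9, item=25
  n=10, item=22
  n=11, item=6

Final answer: 11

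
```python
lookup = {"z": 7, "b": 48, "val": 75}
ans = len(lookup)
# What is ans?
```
Trace:
  lookup={'z': 7, 'b': 48, 'val': 75}
  lookup={'z': 7, 'b': 48, 'val': 75}, ans=3

Final answer: 3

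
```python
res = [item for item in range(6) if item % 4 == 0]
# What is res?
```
Trace:
  item=0
  item=1
  item=2
  item=3
  item=4
  item=5
  res=[0, 4]

Final answer: [0, 4]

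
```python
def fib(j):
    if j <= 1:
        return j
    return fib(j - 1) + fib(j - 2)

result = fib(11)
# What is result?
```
Call trace (a repeated sub-call is expanded the first time; later identical calls just restate its return value):
fib(j=11)
  fib(j=10)
    fib(j=9)
      fib(j=8)
        fib(j=7)
          fib(j=6)
            fib(j=5)
              fib(j=4)
                fib(j=3)
                  fib(j=2)
                    fib(j=1)
                    -> return 1
                    fib(j=0)
                    -> return 0
                  -> return 1
                  fib(j=1)
                  -> return 1
                -> return 2
                fib(j=2) -> return 1  (same call as traced above)
              -> return 3
              fib(j=3) -> return 2  (same call as traced above)
            -> return 5
            fib(j=4) -> return 3  (same call as traced above)
          -> return 8
          fib(j=5) -> return 5  (same call as traced above)
        -> return 13
        fib(j=6) -> return 8  (same call as traced above)
      -> return 21
      fib(j=7) -> return 13  (same call as traced above)
    -> return 34
    fib(j=8) -> return 21  (same call as traced above)
  -> return 55
  fib(j=9) -> return 34  (same call as traced above)
-> return 89

Final answer: 89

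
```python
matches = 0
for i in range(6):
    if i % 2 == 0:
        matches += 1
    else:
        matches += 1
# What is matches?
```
Trace:
  matches=0
  matches=1, i=0
  matches=2, i=1
  matches=3, i=2
  matches=4, i=3
  matches=5, i=4
  matches=6, i=5

Final answer: 6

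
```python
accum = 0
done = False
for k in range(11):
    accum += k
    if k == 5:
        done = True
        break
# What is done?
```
Trace:
  accum=0
  accum=0, done=False
  accum=0, done=False, k=0
  accum=1, done=False, k=1
  accum=3, done=False, k=2
  accum=6, done=False, k=3
  accum=10, done=False, k=4
  accum=15, done=True, k=5

Final answer: True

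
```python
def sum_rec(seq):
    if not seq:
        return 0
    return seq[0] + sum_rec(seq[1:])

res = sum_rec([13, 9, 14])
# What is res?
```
Call trace:
sum_rec(seq=[13, 9, 14])
  sum_rec(seq=[9, 14])
    sum_rec(seq=[14])
      sum_rec(seq=[])
      -> return 0
    -> return 14
  -> return 23
-> return 36

Final answer: 36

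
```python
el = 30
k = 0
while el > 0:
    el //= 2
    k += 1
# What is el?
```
Trace:
  el=30
  el=30, k=0
  el=15, k=1
  el=7, k=2
  el=3, k=3
  el=1, k=4
  el=0, k=5

Final answer: 0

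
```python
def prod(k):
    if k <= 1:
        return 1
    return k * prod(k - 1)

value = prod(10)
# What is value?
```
Call trace:
prod(k=10)
  prod(k=9)
    prod(k=8)
      prod(k=7)
        prod(k=6)
          prod(k=5)
            prod(k=4)
              prod(k=3)
                prod(k=2)
                  prod(k=1)
                  -> return 1
                -> return 2
              -> return 6
            -> return 24
          -> return 120
        -> return 720
      -> return 5040
    -> return 40320
  -> return 362880
-> return 3628800

Final answer: 3628800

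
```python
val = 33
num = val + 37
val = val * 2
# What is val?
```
Trace:
  val=33
  val=33, num=70
  val=66, num=70

Final answer: 66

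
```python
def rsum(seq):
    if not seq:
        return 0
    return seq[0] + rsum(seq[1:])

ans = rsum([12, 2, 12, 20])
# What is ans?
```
Call trace:
rsum(seq=[12, 2, 12, 20])
  rsum(seq=[2, 12, 20])
    rsum(seq=[12, 20])
      rsum(seq=[20])
        rsum(seq=[])
        -> return 0
      -> return 20
    -> return 32
  -> return 34
-> return 46

Final answer: 46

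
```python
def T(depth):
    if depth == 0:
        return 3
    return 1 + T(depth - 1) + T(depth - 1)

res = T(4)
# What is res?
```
Call trace (a repeated sub-call is expanded the first time; later identical calls just restate its return value):
T(depth=4)
  T(depth=3)
    T(depth=2)
      T(depth=1)
        T(depth=0)
        -> return 3
        T(depth=0)
        -> return 3
      -> return 7
      T(depth=1) -> return 7  (same call as traced above)
    -> return 15
    T(depth=2) -> return 15  (same call as traced above)
  -> return 31
  T(depth=3) -> return 31  (same call as traced above)
-> return 63

Final answer: 63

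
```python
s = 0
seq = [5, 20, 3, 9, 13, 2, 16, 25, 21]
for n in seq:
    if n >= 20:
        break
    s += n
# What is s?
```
Trace:
  s=0
  s=5, n=5
  s=5, n=20

Final answer: 5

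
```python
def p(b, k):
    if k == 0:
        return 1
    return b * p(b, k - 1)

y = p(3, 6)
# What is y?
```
Call trace:
p(b=3, k=6)
  p(b=3, k=5)
    p(b=3, k=4)
      p(b=3, k=3)
        p(b=3, k=2)
          p(b=3, k=1)
            p(b=3, k=0)
            -> return 1
          -> return 3
        -> return 9
      -> return 27
    -> return 81
  -> return 243
-> return 729

Final answer: 729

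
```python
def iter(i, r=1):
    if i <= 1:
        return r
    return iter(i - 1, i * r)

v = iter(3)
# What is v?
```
Call trace:
iter(i=3, r=1)
  iter(i=2, r=3)
    iter(i=1, r=6)
    -> return 6
  -> return 6
-> return 6

Final answer: 6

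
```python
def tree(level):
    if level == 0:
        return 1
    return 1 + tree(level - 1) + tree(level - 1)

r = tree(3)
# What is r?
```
Call trace (a repeated sub-call is expanded the first time; later identical calls just restate its return value):
tree(level=3)
  tree(level=2)
    tree(level=1)
      tree(level=0)
      -> return 1
      tree(level=0)
      -> return 1
    -> return 3
    tree(level=1) -> return 3  (same call as traced above)
  -> return 7
  tree(level=2) -> return 7  (same call as traced above)
-> return 15

Final answer: 15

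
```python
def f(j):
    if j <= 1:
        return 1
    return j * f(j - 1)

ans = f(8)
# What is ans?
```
Call trace:
f(j=8)
  f(j=7)
    f(j=6)
      f(j=5)
        f(j=4)
          f(j=3)
            f(j=2)
              f(j=1)
              -> return 1
            -> return 2
          -> return 6
        -> return 24
      -> return 120
    -> return 720
  -> return 5040
-> return 40320

Final answer: 40320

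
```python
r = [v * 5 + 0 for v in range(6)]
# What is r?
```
Trace:
  v=0
  v=1
  v=2
  v=3
  v=4
  v=5
  r=[0, 5, 10, 15, 20, 25]

Final answer: [0, 5, 10, 15, 20, 25]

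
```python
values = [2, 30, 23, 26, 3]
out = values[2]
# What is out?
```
Trace:
  values=[2, 30, 23, 26, 3]
  values=[2, 30, 23, 26, 3], out=23

Final answer: 23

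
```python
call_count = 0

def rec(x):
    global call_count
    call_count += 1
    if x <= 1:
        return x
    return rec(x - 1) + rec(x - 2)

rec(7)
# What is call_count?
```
Call trace (a repeated sub-call is expanded the first time; later identical calls just restate its return value):
rec(x=7)
  rec(x=6)
    rec(x=5)
      rec(x=4)
        rec(x=3)
          rec(x=2)
            rec(x=1)
            -> return 1
            rec(x=0)
            -> return 0
          -> return 1
          rec(x=1)
          -> return 1
        -> return 2
        rec(x=2) -> return 1  (same call as traced above)
      -> return 3
      rec(x=3) -> return 2  (same call as traced above)
    -> return 5
    rec(x=4) -> return 3  (same call as traced above)
  -> return 8
  rec(x=5) -> return 5  (same call as traced above)
-> return 13

call_count is incremented once per call, so count the calls in each subtree. Let C(x) = number of calls made by rec(x).
C(0) = C(1) = 1 (base case, no recursion); C(x) = 1 + C(x - 1) + C(x - 2) otherwise.
C(2) = 1 + C(1) + C(0) = 1 + 1 + 1 = 3
C(3) = 1 + C(2) + C(1) = 1 + 3 + 1 = 5
C(4) = 1 + C(3) + C(2) = 1 + 5 + 3 = 9
C(5) = 1 + C(4) + C(3) = 1 + 9 + 5 = 15
C(6) = 1 + C(5) + C(4) = 1 + 15 + 9 = 25
C(7) = 1 + C(6) + C(5) = 1 + 25 + 15 = 41
call_count = C(7) = 41

Final answer: 41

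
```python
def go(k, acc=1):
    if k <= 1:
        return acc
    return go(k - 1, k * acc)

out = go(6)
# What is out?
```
Call trace:
go(k=6, acc=1)
  go(k=5, acc=6)
    go(k=4, acc=30)
      go(k=3, acc=120)
        go(k=2, acc=360)
          go(k=1, acc=720)
          -> return 720
        -> return 720
      -> return 720
    -> return 720
  -> return 720
-> return 720

Final answer: 720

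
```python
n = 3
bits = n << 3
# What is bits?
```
Trace:
  n=3
  n=3, bits=24

Final answer: 24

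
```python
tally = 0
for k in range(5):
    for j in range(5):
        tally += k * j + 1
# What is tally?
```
Trace:
  tally=0
  tally=1, k=0, j=0
  tally=2, k=0, j=1
  tally=3, k=0, j=2
  tally=4, k=0, j=3
  tally=5, k=0, j=4
  tally=6, k=1, j=0
  tally=8, k=1, j=1
  tally=11, k=1, j=2
  tally=15, k=1, j=3
  tally=20, k=1, j=4
  tally=21, k=2, j=0
  tally=24, k=2, j=1
  tally=29, k=2, j=2
  tally=36, k=2, j=3
  tally=45, k=2, j=4
  tally=46, k=3, j=0
  tally=50, k=3, j=1
  tally=57, k=3, j=2
  tally=67, k=3, j=3
  tally=80, k=3, j=4
  tally=81, k=4, j=0
  tally=86, k=4, j=1
  tally=95, k=4, j=2
  tally=108, k=4, j=3
  tally=125, k=4, j=4

Final answer: 125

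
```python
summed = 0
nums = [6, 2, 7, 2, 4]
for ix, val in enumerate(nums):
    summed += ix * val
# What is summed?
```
Trace:
  summed=0
  summed=0, ix=0, val=6
  summed=2, ix=1, val=2
  summed=16, ix=2, val=7
  summed=22, ix=3, val=2
  summed=38, ix=4, val=4

Final answer: 38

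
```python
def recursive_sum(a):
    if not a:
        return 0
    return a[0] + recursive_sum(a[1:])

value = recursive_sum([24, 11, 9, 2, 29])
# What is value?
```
Call trace:
recursive_sum(a=[24, 11, 9, 2, 29])
  recursive_sum(a=[11, 9, 2, 29])
    recursive_sum(a=[9, 2, 29])
      recursive_sum(a=[2, 29])
        recursive_sum(a=[29])
          recursive_sum(a=[])
          -> return 0
        -> return 29
      -> return 31
    -> return 40
  -> return 51
-> return 75

Final answer: 75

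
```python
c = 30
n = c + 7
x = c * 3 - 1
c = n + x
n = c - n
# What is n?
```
Trace:
  c=30
  c=30, n=37
  c=30, n=37, x=89
  c=126, n=37, x=89
  c=126, n=89, x=89

Final answer: 89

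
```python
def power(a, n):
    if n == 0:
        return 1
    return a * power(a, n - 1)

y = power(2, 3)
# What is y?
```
Call trace:
power(a=2, n=3)
  power(a=2, n=2)
    power(a=2, n=1)
      power(a=2, n=0)
      -> return 1
    -> return 2
  -> return 4
-> return 8

Final answer: 8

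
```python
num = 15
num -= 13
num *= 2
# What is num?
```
Trace:
  num=15
  num=2
  num=4

Final answer: 4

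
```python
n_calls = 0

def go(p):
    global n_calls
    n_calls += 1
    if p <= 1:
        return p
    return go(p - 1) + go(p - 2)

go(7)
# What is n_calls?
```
Call trace (a repeated sub-call is expanded the first time; later identical calls just restate its return value):
go(p=7)
  go(p=6)
    go(p=5)
      go(p=4)
        go(p=3)
          go(p=2)
            go(p=1)
            -> return 1
            go(p=0)
            -> return 0
          -> return 1
          go(p=1)
          -> return 1
        -> return 2
        go(p=2) -> return 1  (same call as traced above)
      -> return 3
      go(p=3) -> return 2  (same call as traced above)
    -> return 5
    go(p=4) -> return 3  (same call as traced above)
  -> return 8
  go(p=5) -> return 5  (same call as traced above)
-> return 13

n_calls is incremented once per call, so count the calls in each subtree. Let C(p) = number of calls made by go(p).
C(0) = C(1) = 1 (base case, no recursion); C(p) = 1 + C(p - 1) + C(p - 2) otherwise.
C(2) = 1 + C(1) + C(0) = 1 + 1 + 1 = 3
C(3) = 1 + C(2) + C(1) = 1 + 3 + 1 = 5
C(4) = 1 + C(3) + C(2) = 1 + 5 + 3 = 9
C(5) = 1 + C(4) + C(3) = 1 + 9 + 5 = 15
C(6) = 1 + C(5) + C(4) = 1 + 15 + 9 = 25
C(7) = 1 + C(6) + C(5) = 1 + 25 + 15 = 41
n_calls = C(7) = 41

Final answer: 41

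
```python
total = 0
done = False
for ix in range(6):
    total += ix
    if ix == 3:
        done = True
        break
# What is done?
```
Trace:
  total=0
  total=0, done=False
  total=0, done=False, ix=0
  total=1, done=False, ix=1
  total=3, done=False, ix=2
  total=6, done=True, ix=3

Final answer: True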